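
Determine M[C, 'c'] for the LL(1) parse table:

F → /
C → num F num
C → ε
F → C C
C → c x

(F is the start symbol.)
C → ε, C → c x

To find M[C, 'c'], we find productions for C where 'c' is in the predict set (PREDICT(N → α) = (FIRST(α) \ {ε}) ∪ (FOLLOW(N) if α ⇒* ε)).

Relevant sets:
  FOLLOW(C) = { $, 'c', 'num' }

C → num F num: PREDICT = { 'num' }
C → ε: PREDICT = { $, 'c', 'num' }
  'c' is in predict set, so this production goes in M[C, 'c']
C → c x: PREDICT = { 'c' }
  'c' is in predict set, so this production goes in M[C, 'c']

M[C, 'c'] = C → ε, C → c x  (a multiply-defined cell — the grammar is not LL(1))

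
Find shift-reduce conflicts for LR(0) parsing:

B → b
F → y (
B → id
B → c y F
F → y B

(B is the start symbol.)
A shift-reduce conflict occurs when an LR(0) state has both:
  - a complete (reduce) item [A → α .] (dot at the end), and
  - a shift item [B → β . c γ] (dot before a terminal).

Augment with B' → B and build the canonical LR(0) collection (I0 = CLOSURE({[B' → . B]}), then GOTO on every symbol after a dot until no new states appear). It has 10 states:
  I0: { [B → . b], [B → . c y F], [B → . id], [B' → . B] }  — shift
  I1: { [B' → B .] }  — accept
  I2: { [B → b .] }  — reduce
  I3: { [B → c . y F] }  — shift
  I4: { [B → id .] }  — reduce
  I5: { [B → c y . F], [F → . y (], [F → . y B] }  — shift
  I6: { [B → c y F .] }  — reduce
  I7: { [B → . b], [B → . c y F], [B → . id], [F → y . (], [F → y . B] }  — shift
  I8: { [F → y ( .] }  — reduce
  I9: { [F → y B .] }  — reduce

No state contains both a complete item and a shift item.

Answer: No shift-reduce conflicts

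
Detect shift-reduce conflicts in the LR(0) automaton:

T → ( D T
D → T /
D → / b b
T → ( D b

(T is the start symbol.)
No shift-reduce conflicts

Augment with T' → T and build the canonical LR(0) collection (I0 = CLOSURE({[T' → . T]}), then GOTO on every symbol after a dot until no new states appear). It has 11 states:
  I0: { [T → . ( D T], [T → . ( D b], [T' → . T] }  — shift
  I1: { [D → . / b b], [D → . T /], [T → ( . D T], [T → ( . D b], [T → . ( D T], [T → . ( D b] }  — shift
  I2: { [T' → T .] }  — accept
  I3: { [D → / . b b] }  — shift
  I4: { [T → ( D . T], [T → ( D . b], [T → . ( D T], [T → . ( D b] }  — shift
  I5: { [D → T . /] }  — shift
  I6: { [D → T / .] }  — reduce
  I7: { [T → ( D T .] }  — reduce
  I8: { [T → ( D b .] }  — reduce
  I9: { [D → / b . b] }  — shift
  I10: { [D → / b b .] }  — reduce

No state contains both a complete item and a shift item.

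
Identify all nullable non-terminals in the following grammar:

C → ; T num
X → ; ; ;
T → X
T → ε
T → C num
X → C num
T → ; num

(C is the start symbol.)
{ 'T' }

A non-terminal is nullable if it can derive ε (the empty string): either it has an ε-production, or it has a production whose right-hand side consists entirely of nullable non-terminals.

ε-productions: T → ε
So T is immediately nullable.
No further non-terminal can be added: every production for the remaining non-terminals contains a terminal or a non-nullable non-terminal.
Nullable = { 'T' }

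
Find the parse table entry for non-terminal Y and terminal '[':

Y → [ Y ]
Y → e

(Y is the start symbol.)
To find M[Y, '['], we find productions for Y where '[' is in the predict set (PREDICT(N → α) = (FIRST(α) \ {ε}) ∪ (FOLLOW(N) if α ⇒* ε)).

Y → [ Y ]: PREDICT = { '[' }
  '[' is in predict set, so this production goes in M[Y, '[']
Y → e: PREDICT = { 'e' }

M[Y, '['] = Y → [ Y ]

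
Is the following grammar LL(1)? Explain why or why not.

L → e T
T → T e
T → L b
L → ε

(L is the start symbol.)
A grammar is LL(1) if for each non-terminal N with multiple productions, the predict sets of those productions are pairwise disjoint, where PREDICT(N → α) = (FIRST(α) \ {ε}) ∪ (FOLLOW(N) if α ⇒* ε).

Relevant sets:
  FIRST(T) = { 'b', 'e' }
  FIRST(L) = { 'e', ε }
  FOLLOW(L) = { $, 'b' }

For L:
  PREDICT(L → e T) = { 'e' }
  PREDICT(L → ε) = { $, 'b' }
For T:
  PREDICT(T → T e) = { 'b', 'e' }
  PREDICT(T → L b) = { 'b', 'e' }

Conflict found: Predict set conflict for T: { 'b', 'e' }
The grammar is NOT LL(1).

Answer: No. Predict set conflict for T: { 'b', 'e' }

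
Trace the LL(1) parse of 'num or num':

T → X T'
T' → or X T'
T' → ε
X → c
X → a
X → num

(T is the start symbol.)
LL(1) parsing maintains a stack (initially the start symbol over $) and the input. At each step: if the stack top is a terminal, match it against the current input token; if it is a non-terminal N, replace it with the RHS of M[N, lookahead] (the unique production whose predict set contains the lookahead).

Stack is shown with the top on the left.

Stack      Input         Action
-------------------------------
T $        num or num $  output T → X T'
X T' $     num or num $  output X → num
num T' $   num or num $  match 'num'
T' $       or num $      output T' → or X T'
or X T' $  or num $      match 'or'
X T' $     num $         output X → num
num T' $   num $         match 'num'
T' $       $             output T' → ε
$          $             accept

The string is accepted.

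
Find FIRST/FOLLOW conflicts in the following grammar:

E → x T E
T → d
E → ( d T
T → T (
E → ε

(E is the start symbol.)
No FIRST/FOLLOW conflicts.

A FIRST/FOLLOW conflict occurs when a non-terminal N has a nullable alternative N → β (β ⇒* ε) and another alternative N → α with FIRST(α) ∩ FOLLOW(N) ≠ ∅: on such a lookahead the parser cannot decide between expanding α and letting N vanish via β.

Nullable non-terminals: E.

E: nullable alternative(s) E → ε; FOLLOW(E) = { $ }
  E → x T E: FIRST \ {ε} = { 'x' } — disjoint from FOLLOW(E)
  E → ( d T: FIRST \ {ε} = { '(' } — disjoint from FOLLOW(E)
  E → ε: FIRST \ {ε} = { } — this is the only nullable alternative, skip

T has no nullable alternative, so no FIRST/FOLLOW check is needed there.

No FIRST/FOLLOW conflicts found.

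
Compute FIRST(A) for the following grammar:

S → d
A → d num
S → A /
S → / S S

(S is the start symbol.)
To compute FIRST(A), examine every production with A on the left-hand side, reading each right-hand side left to right until a non-nullable symbol is reached.

From A → d num:
  - d is a terminal: add 'd' and stop

Collecting: FIRST(A) = { 'd' }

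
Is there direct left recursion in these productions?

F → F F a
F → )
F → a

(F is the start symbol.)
F → F F a: LEFT RECURSIVE (starts with F)
F → ): starts with ')'
F → a: starts with a

The grammar has direct left recursion on: F.

Answer: Yes, F is left-recursive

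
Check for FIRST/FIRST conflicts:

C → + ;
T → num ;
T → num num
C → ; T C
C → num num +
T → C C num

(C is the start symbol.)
FIRST sets of the non-terminals at (or reachable through a nullable prefix from) the front of some alternative:
  FIRST(C) = { '+', ';', 'num' }

Productions for C:
  C → + ;: FIRST = { '+' }
  C → ; T C: FIRST = { ';' }
  C → num num +: FIRST = { 'num' }
Productions for T:
  T → num ;: FIRST = { 'num' }
  T → num num: FIRST = { 'num' }
  T → C C num: FIRST = { '+', ';', 'num' }

Conflict for T: T → num ; and T → num num
  Overlap: { 'num' }
Conflict for T: T → num ; and T → C C num
  Overlap: { 'num' }
Conflict for T: T → num num and T → C C num
  Overlap: { 'num' }

Answer: Yes. T → num ';' / T → num num on { 'num' }; T → num ';' / T → C C num on { 'num' }; T → num num / T → C C num on { 'num' }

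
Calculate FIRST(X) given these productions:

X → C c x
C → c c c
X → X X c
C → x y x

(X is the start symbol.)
{ 'c', 'x' }

To compute FIRST(X), examine every production with X on the left-hand side, reading each right-hand side left to right until a non-nullable symbol is reached.

FIRST sets of the other non-terminals involved (by the same procedure, iterated to a fixed point):
  FIRST(C) = { 'c', 'x' }

From X → C c x:
  - C is a non-terminal: add FIRST(C) \ {ε} = { 'c', 'x' }
    C is not nullable, so stop
From X → X X c:
  - X is the symbol being defined: contributes nothing new
    X is not nullable, so stop

Collecting: FIRST(X) = { 'c', 'x' }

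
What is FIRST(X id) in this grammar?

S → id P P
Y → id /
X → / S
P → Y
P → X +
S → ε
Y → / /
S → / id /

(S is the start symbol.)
{ '/' }

FIRST sets of the non-terminals involved (from the grammar, by fixed-point iteration):
  FIRST(X) = { '/' }

To compute FIRST(X id), process the symbols left to right:
Symbol X is a non-terminal. Add FIRST(X) \ {ε} = { '/' }
X is not nullable (ε ∉ FIRST(X)), so stop here.
FIRST(X id) = { '/' }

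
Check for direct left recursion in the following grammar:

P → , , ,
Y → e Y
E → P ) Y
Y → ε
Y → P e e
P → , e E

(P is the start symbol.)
No direct left recursion

Direct left recursion occurs when N → N α for some non-terminal N (the right-hand side begins with the left-hand side itself).

P → , , ,: starts with ','
Y → e Y: starts with e
E → P ) Y: starts with P
Y → ε: starts with ε
Y → P e e: starts with P
P → , e E: starts with ','

No direct left recursion found.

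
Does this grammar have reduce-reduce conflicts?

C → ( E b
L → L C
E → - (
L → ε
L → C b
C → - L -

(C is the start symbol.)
A reduce-reduce conflict occurs when an LR(0) state has two complete items [A → α .] and [B → β .] — both call for a reduction, and with no lookahead the parser cannot choose between them.

Augment with C' → C and build the canonical LR(0) collection (I0 = CLOSURE({[C' → . C]}), then GOTO on every symbol after a dot until no new states appear). It has 13 states:
  I0: { [C → . ( E b], [C → . - L -], [C' → . C] }  — shift
  I1: { [C → ( . E b], [E → . - (] }  — shift
  I2: { [C → - . L -], [C → . ( E b], [C → . - L -], [L → . C b], [L → . L C], [L → .] }  — shift, reduce
  I3: { [C' → C .] }  — accept
  I4: { [L → C . b] }  — shift
  I5: { [C → - L . -], [C → . ( E b], [C → . - L -], [L → L . C] }  — shift
  I6: { [C → - . L -], [C → - L - .], [C → . ( E b], [C → . - L -], [L → . C b], [L → . L C], [L → .] }  — shift, 2 reduces
  I7: { [L → L C .] }  — reduce
  I8: { [L → C b .] }  — reduce
  I9: { [E → - . (] }  — shift
  I10: { [C → ( E . b] }  — shift
  I11: { [C → ( E b .] }  — reduce
  I12: { [E → - ( .] }  — reduce

I6 contains complete items [C → - L - .], [L → .] — reduce-reduce conflict.

Answer: Yes — I6: [C → - L - .] vs [L → .]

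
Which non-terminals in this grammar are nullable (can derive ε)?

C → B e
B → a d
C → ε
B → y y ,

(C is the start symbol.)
{ 'C' }

ε-productions: C → ε
So C is immediately nullable.
No further non-terminal can be added: every production for the remaining non-terminals contains a terminal or a non-nullable non-terminal.
Nullable = { 'C' }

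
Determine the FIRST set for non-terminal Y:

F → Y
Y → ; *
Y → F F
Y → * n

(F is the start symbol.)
FIRST sets of the other non-terminals involved (by the same procedure, iterated to a fixed point):
  FIRST(F) = { '*', ';' }

From Y → ; *:
  - ';' is a terminal: add ';' and stop
From Y → F F:
  - F is a non-terminal: add FIRST(F) \ {ε} = { '*', ';' }
    F is not nullable, so stop
From Y → * n:
  - '*' is a terminal: add '*' and stop

Collecting: FIRST(Y) = { '*', ';' }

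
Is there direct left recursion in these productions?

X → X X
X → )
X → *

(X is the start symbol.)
X → X X: LEFT RECURSIVE (starts with X)
X → ): starts with ')'
X → *: starts with '*'

The grammar has direct left recursion on: X.

Answer: Yes, X is left-recursive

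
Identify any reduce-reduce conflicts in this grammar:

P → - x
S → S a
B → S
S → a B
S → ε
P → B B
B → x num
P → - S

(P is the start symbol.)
No reduce-reduce conflicts

A reduce-reduce conflict occurs when an LR(0) state has two complete items [A → α .] and [B → β .] — both call for a reduction, and with no lookahead the parser cannot choose between them.

Augment with P' → P and build the canonical LR(0) collection (I0 = CLOSURE({[P' → . P]}), then GOTO on every symbol after a dot until no new states appear). It has 13 states:
  I0: { [B → . S], [B → . x num], [P → . - S], [P → . - x], [P → . B B], [P' → . P], [S → . S a], [S → . a B], [S → .] }  — shift, reduce
  I1: { [P → - . S], [P → - . x], [S → . S a], [S → . a B], [S → .] }  — shift, reduce
  I2: { [B → . S], [B → . x num], [P → B . B], [S → . S a], [S → . a B], [S → .] }  — shift, reduce
  I3: { [P' → P .] }  — accept
  I4: { [B → S .], [S → S . a] }  — shift, reduce
  I5: { [B → . S], [B → . x num], [S → . S a], [S → . a B], [S → .], [S → a . B] }  — shift, reduce
  I6: { [B → x . num] }  — shift
  I7: { [B → x num .] }  — reduce
  I8: { [S → a B .] }  — reduce
  I9: { [S → S a .] }  — reduce
  I10: { [P → B B .] }  — reduce
  I11: { [P → - S .], [S → S . a] }  — shift, reduce
  I12: { [P → - x .] }  — reduce

No state contains more than one complete item.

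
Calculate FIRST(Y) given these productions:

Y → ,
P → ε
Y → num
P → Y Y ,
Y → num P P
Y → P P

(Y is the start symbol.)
FIRST sets of the other non-terminals involved (by the same procedure, iterated to a fixed point):
  FIRST(P) = { ',', 'num', ε }

From Y → ,:
  - ',' is a terminal: add ',' and stop
From Y → num:
  - num is a terminal: add 'num' and stop
From Y → num P P:
  - num is a terminal: add 'num' and stop
From Y → P P:
  - P is a non-terminal: add FIRST(P) \ {ε} = { ',', 'num' }
    P is nullable, so continue to the next symbol
  - P is a non-terminal: add FIRST(P) \ {ε} = { ',', 'num' }
    P is nullable and nothing follows, so the whole right-hand side can vanish: ε ∈ FIRST(Y)

Collecting: FIRST(Y) = { ',', 'num', ε }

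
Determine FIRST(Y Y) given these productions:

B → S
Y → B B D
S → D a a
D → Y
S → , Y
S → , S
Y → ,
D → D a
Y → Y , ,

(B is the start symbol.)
{ ',' }

FIRST sets of the non-terminals involved (from the grammar, by fixed-point iteration):
  FIRST(Y) = { ',' }

To compute FIRST(Y Y), process the symbols left to right:
Symbol Y is a non-terminal. Add FIRST(Y) \ {ε} = { ',' }
Y is not nullable (ε ∉ FIRST(Y)), so stop here.
FIRST(Y Y) = { ',' }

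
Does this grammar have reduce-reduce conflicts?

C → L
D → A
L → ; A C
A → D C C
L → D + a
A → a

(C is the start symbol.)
No reduce-reduce conflicts

A reduce-reduce conflict occurs when an LR(0) state has two complete items [A → α .] and [B → β .] — both call for a reduction, and with no lookahead the parser cannot choose between them.

Augment with C' → C and build the canonical LR(0) collection (I0 = CLOSURE({[C' → . C]}), then GOTO on every symbol after a dot until no new states appear). It has 14 states:
  I0: { [A → . D C C], [A → . a], [C → . L], [C' → . C], [D → . A], [L → . ; A C], [L → . D + a] }  — shift
  I1: { [A → . D C C], [A → . a], [D → . A], [L → ; . A C] }  — shift
  I2: { [D → A .] }  — reduce
  I3: { [C' → C .] }  — accept
  I4: { [A → . D C C], [A → . a], [A → D . C C], [C → . L], [D → . A], [L → . ; A C], [L → . D + a], [L → D . + a] }  — shift
  I5: { [C → L .] }  — reduce
  I6: { [A → a .] }  — reduce
  I7: { [L → D + . a] }  — shift
  I8: { [A → . D C C], [A → . a], [A → D C . C], [C → . L], [D → . A], [L → . ; A C], [L → . D + a] }  — shift
  I9: { [A → D C C .] }  — reduce
  I10: { [L → D + a .] }  — reduce
  I11: { [A → . D C C], [A → . a], [C → . L], [D → . A], [D → A .], [L → . ; A C], [L → . D + a], [L → ; A . C] }  — shift, reduce
  I12: { [A → . D C C], [A → . a], [A → D . C C], [C → . L], [D → . A], [L → . ; A C], [L → . D + a] }  — shift
  I13: { [L → ; A C .] }  — reduce

No state contains more than one complete item.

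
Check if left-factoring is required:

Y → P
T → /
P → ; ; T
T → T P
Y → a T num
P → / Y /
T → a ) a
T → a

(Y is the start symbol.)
Yes, T has productions with common prefix 'a'

Left-factoring is needed when two productions for the same non-terminal
share a common prefix on the right-hand side.

Productions for Y:
  Y → P
  Y → a T num
Productions for T:
  T → /
  T → T P
  T → a ) a
  T → a
Productions for P:
  P → ; ; T
  P → / Y /

Found common prefix 'a' in productions for T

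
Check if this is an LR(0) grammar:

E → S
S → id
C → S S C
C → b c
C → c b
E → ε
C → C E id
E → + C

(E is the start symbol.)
No. Shift-reduce conflict between [E → .] and [E → . + C]

Augment with E' → E and build the canonical LR(0) collection (I0 = CLOSURE({[E' → . E]}), then GOTO on every symbol after a dot until no new states appear). It has 15 states:
  I0: { [E → . + C], [E → . S], [E → .], [E' → . E], [S → . id] }  — shift, reduce
  I1: { [C → . C E id], [C → . S S C], [C → . b c], [C → . c b], [E → + . C], [S → . id] }  — shift
  I2: { [E' → E .] }  — accept
  I3: { [E → S .] }  — reduce
  I4: { [S → id .] }  — reduce
  I5: { [C → C . E id], [E → + C .], [E → . + C], [E → . S], [E → .], [S → . id] }  — shift, 2 reduces
  I6: { [C → S . S C], [S → . id] }  — shift
  I7: { [C → b . c] }  — shift
  I8: { [C → c . b] }  — shift
  I9: { [C → c b .] }  — reduce
  I10: { [C → b c .] }  — reduce
  I11: { [C → . C E id], [C → . S S C], [C → . b c], [C → . c b], [C → S S . C], [S → . id] }  — shift
  I12: { [C → C . E id], [C → S S C .], [E → . + C], [E → . S], [E → .], [S → . id] }  — shift, 2 reduces
  I13: { [C → C E . id] }  — shift
  I14: { [C → C E id .] }  — reduce

Conflict in state I0:
  Shift-reduce conflict between [E → .] and [E → . + C]
So the grammar is NOT LR(0).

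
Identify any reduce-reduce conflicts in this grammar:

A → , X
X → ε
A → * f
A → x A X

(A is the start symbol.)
No reduce-reduce conflicts

Augment with A' → A and build the canonical LR(0) collection (I0 = CLOSURE({[A' → . A]}), then GOTO on every symbol after a dot until no new states appear). It has 9 states:
  I0: { [A → . * f], [A → . , X], [A → . x A X], [A' → . A] }  — shift
  I1: { [A → * . f] }  — shift
  I2: { [A → , . X], [X → .] }  — reduce
  I3: { [A' → A .] }  — accept
  I4: { [A → . * f], [A → . , X], [A → . x A X], [A → x . A X] }  — shift
  I5: { [A → x A . X], [X → .] }  — reduce
  I6: { [A → x A X .] }  — reduce
  I7: { [A → , X .] }  — reduce
  I8: { [A → * f .] }  — reduce

No state contains more than one complete item.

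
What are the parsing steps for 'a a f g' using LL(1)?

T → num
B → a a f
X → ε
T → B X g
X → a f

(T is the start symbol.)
LL(1) parsing maintains a stack (initially the start symbol over $) and the input. At each step: if the stack top is a terminal, match it against the current input token; if it is a non-terminal N, replace it with the RHS of M[N, lookahead] (the unique production whose predict set contains the lookahead).

Stack is shown with the top on the left.

Stack        Input      Action
------------------------------
T $          a a f g $  output T → B X g
B X g $      a a f g $  output B → a a f
a a f X g $  a a f g $  match 'a'
a f X g $    a f g $    match 'a'
f X g $      f g $      match 'f'
X g $        g $        output X → ε
g $          g $        match 'g'
$            $          accept

The string is accepted.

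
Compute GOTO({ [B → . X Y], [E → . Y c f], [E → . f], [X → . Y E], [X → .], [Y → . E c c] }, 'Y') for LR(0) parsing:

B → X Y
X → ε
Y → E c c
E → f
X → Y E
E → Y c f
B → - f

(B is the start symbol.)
GOTO(I, 'Y') = CLOSURE({ [A → αX.β] : [A → α.Xβ] ∈ I, X = 'Y' })

Items with dot before 'Y', with the dot advanced:
  [E → . Y c f] → [E → Y . c f]
  [X → . Y E] → [X → Y . E]
Closure of the advanced items:
  [X → Y . E] has the dot before E: add [E → . f], [E → . Y c f]
  [E → . Y c f] has the dot before Y: add [Y → . E c c]

GOTO = { [E → . Y c f], [E → . f], [E → Y . c f], [X → Y . E], [Y → . E c c] }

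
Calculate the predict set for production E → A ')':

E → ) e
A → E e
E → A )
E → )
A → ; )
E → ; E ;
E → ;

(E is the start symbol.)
PREDICT(E → A ')') = (FIRST(RHS) \ {ε}) ∪ (FOLLOW(E) if ε ∈ FIRST(RHS), i.e. RHS ⇒* ε)
FIRST(A) = { ')', ';' }
FIRST(A ')') = { ')', ';' }
ε ∉ FIRST(A ')'), so FOLLOW(E) is not added.
PREDICT(E → A ')') = { ')', ';' }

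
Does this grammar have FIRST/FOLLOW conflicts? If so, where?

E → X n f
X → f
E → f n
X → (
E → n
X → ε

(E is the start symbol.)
Nullable non-terminals: X.

X: nullable alternative(s) X → ε; FOLLOW(X) = { 'n' }
  X → f: FIRST \ {ε} = { 'f' } — disjoint from FOLLOW(X)
  X → (: FIRST \ {ε} = { '(' } — disjoint from FOLLOW(X)
  X → ε: FIRST \ {ε} = { } — this is the only nullable alternative, skip

E has no nullable alternative, so no FIRST/FOLLOW check is needed there.

No FIRST/FOLLOW conflicts found.

Answer: No FIRST/FOLLOW conflicts.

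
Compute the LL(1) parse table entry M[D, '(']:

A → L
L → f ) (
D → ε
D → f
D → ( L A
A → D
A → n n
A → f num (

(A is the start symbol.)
To find M[D, '('], we find productions for D where '(' is in the predict set (PREDICT(N → α) = (FIRST(α) \ {ε}) ∪ (FOLLOW(N) if α ⇒* ε)).

Relevant sets:
  FOLLOW(D) = { $ }

D → ε: PREDICT = { $ }
D → f: PREDICT = { 'f' }
D → ( L A: PREDICT = { '(' }
  '(' is in predict set, so this production goes in M[D, '(']

M[D, '('] = D → ( L A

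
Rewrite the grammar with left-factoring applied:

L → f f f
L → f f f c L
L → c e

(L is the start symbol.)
L → f f f L'
L' → ε
L' → c L
L → c e

Left-factoring transforms A → αβ₁ | αβ₂ into A → αA' and A' → β₁ | β₂
(α is the longest common prefix among the alternatives). Repeat until
no nonterminal has two alternatives with a common prefix.

Round 1: L has alternatives sharing prefix 'f f f'. Introduce L': L → f f f L'
  Add: L' → ε
  Add: L' → c L

No remaining common prefixes — done.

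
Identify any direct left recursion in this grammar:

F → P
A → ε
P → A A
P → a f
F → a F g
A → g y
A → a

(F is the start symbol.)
No direct left recursion

F → P: starts with P
A → ε: starts with ε
P → A A: starts with A
P → a f: starts with a
F → a F g: starts with a
A → g y: starts with g
A → a: starts with a

No direct left recursion found.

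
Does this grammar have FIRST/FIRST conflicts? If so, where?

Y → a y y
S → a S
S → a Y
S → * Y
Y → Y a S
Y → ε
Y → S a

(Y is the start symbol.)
A FIRST/FIRST conflict occurs when two productions N → α and N → β for the same non-terminal have FIRST(α) ∩ FIRST(β) ≠ ∅ (with ε ∈ FIRST of a nullable right-hand side, so two nullable alternatives also conflict).

FIRST sets of the non-terminals at (or reachable through a nullable prefix from) the front of some alternative:
  FIRST(Y) = { '*', 'a', ε }
  FIRST(S) = { '*', 'a' }

Productions for Y:
  Y → a y y: FIRST = { 'a' }
  Y → Y a S: FIRST = { '*', 'a' }
  Y → ε: FIRST = { ε }
  Y → S a: FIRST = { '*', 'a' }
Productions for S:
  S → a S: FIRST = { 'a' }
  S → a Y: FIRST = { 'a' }
  S → * Y: FIRST = { '*' }

Conflict for Y: Y → a y y and Y → Y a S
  Overlap: { 'a' }
Conflict for Y: Y → a y y and Y → S a
  Overlap: { 'a' }
Conflict for Y: Y → Y a S and Y → S a
  Overlap: { '*', 'a' }
Conflict for S: S → a S and S → a Y
  Overlap: { 'a' }

Answer: Yes. Y → a y y / Y → Y a S on { 'a' }; Y → a y y / Y → S a on { 'a' }; Y → Y a S / Y → S a on { '*', 'a' }; S → a S / S → a Y on { 'a' }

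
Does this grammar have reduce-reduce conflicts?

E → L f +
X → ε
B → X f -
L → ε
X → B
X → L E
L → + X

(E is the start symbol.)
Yes — I1: [L → .] vs [X → .]

A reduce-reduce conflict occurs when an LR(0) state has two complete items [A → α .] and [B → β .] — both call for a reduction, and with no lookahead the parser cannot choose between them.

Augment with E' → E and build the canonical LR(0) collection (I0 = CLOSURE({[E' → . E]}), then GOTO on every symbol after a dot until no new states appear). It has 12 states:
  I0: { [E → . L f +], [E' → . E], [L → . + X], [L → .] }  — shift, reduce
  I1: { [B → . X f -], [L → + . X], [L → . + X], [L → .], [X → . B], [X → . L E], [X → .] }  — shift, 2 reduces
  I2: { [E' → E .] }  — accept
  I3: { [E → L . f +] }  — shift
  I4: { [E → L f . +] }  — shift
  I5: { [E → L f + .] }  — reduce
  I6: { [X → B .] }  — reduce
  I7: { [E → . L f +], [L → . + X], [L → .], [X → L . E] }  — shift, reduce
  I8: { [B → X . f -], [L → + X .] }  — shift, reduce
  I9: { [B → X f . -] }  — shift
  I10: { [B → X f - .] }  — reduce
  I11: { [X → L E .] }  — reduce

I1 contains complete items [L → .], [X → .] — reduce-reduce conflict.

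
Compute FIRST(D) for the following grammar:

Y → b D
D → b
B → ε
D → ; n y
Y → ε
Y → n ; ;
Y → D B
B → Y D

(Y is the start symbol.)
{ ';', 'b' }

To compute FIRST(D), examine every production with D on the left-hand side, reading each right-hand side left to right until a non-nullable symbol is reached.

From D → b:
  - b is a terminal: add 'b' and stop
From D → ; n y:
  - ';' is a terminal: add ';' and stop

Collecting: FIRST(D) = { ';', 'b' }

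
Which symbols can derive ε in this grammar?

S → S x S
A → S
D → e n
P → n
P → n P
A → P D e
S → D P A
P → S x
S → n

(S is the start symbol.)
None

There are no ε-productions, so no non-terminal can derive ε.
No non-terminals are nullable.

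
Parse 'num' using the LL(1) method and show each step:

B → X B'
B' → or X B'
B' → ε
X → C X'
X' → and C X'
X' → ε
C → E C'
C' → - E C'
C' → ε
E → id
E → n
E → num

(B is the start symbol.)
LL(1) parsing maintains a stack (initially the start symbol over $) and the input. At each step: if the stack top is a terminal, match it against the current input token; if it is a non-terminal N, replace it with the RHS of M[N, lookahead] (the unique production whose predict set contains the lookahead).

Stack is shown with the top on the left.

Stack           Input  Action
-----------------------------
B $             num $  output B → X B'
X B' $          num $  output X → C X'
C X' B' $       num $  output C → E C'
E C' X' B' $    num $  output E → num
num C' X' B' $  num $  match 'num'
C' X' B' $      $      output C' → ε
X' B' $         $      output X' → ε
B' $            $      output B' → ε
$               $      accept

The string is accepted.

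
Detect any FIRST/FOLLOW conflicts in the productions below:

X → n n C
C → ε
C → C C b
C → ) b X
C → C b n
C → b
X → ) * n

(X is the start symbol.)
Yes. C → C C b with FOLLOW(C) on { ')', 'b' }; C → ')' b X with FOLLOW(C) on { ')' }; C → C b n with FOLLOW(C) on { ')', 'b' }; C → b with FOLLOW(C) on { 'b' }

Nullable non-terminals: C.
FIRST sets used below: FIRST(C) = { ')', 'b', ε }

C: nullable alternative(s) C → ε; FOLLOW(C) = { $, ')', 'b' }
  C → ε: FIRST \ {ε} = { } — this is the only nullable alternative, skip
  C → C C b: FIRST \ {ε} = { ')', 'b' } — overlaps FOLLOW(C) on { ')', 'b' }: CONFLICT
  C → ) b X: FIRST \ {ε} = { ')' } — overlaps FOLLOW(C) on { ')' }: CONFLICT
  C → C b n: FIRST \ {ε} = { ')', 'b' } — overlaps FOLLOW(C) on { ')', 'b' }: CONFLICT
  C → b: FIRST \ {ε} = { 'b' } — overlaps FOLLOW(C) on { 'b' }: CONFLICT

X has no nullable alternative, so no FIRST/FOLLOW check is needed there.

So the grammar has 4 FIRST/FOLLOW conflicts (marked CONFLICT above).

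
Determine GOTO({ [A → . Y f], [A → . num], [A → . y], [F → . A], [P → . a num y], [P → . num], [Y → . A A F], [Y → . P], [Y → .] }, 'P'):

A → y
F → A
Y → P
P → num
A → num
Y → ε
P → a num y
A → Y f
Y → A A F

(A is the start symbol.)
GOTO(I, 'P') = CLOSURE({ [A → αX.β] : [A → α.Xβ] ∈ I, X = 'P' })

Items with dot before 'P', with the dot advanced:
  [Y → . P] → [Y → P .]
Closure adds nothing (no advanced item has the dot before a non-terminal).

GOTO = { [Y → P .] }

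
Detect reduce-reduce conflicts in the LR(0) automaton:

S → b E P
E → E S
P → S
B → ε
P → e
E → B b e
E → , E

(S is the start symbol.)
Yes — I7: [E → E S .] vs [P → S .]

A reduce-reduce conflict occurs when an LR(0) state has two complete items [A → α .] and [B → β .] — both call for a reduction, and with no lookahead the parser cannot choose between them.

Augment with S' → S and build the canonical LR(0) collection (I0 = CLOSURE({[S' → . S]}), then GOTO on every symbol after a dot until no new states appear). It has 13 states:
  I0: { [S → . b E P], [S' → . S] }  — shift
  I1: { [S' → S .] }  — accept
  I2: { [B → .], [E → . , E], [E → . B b e], [E → . E S], [S → b . E P] }  — shift, reduce
  I3: { [B → .], [E → , . E], [E → . , E], [E → . B b e], [E → . E S] }  — shift, reduce
  I4: { [E → B . b e] }  — shift
  I5: { [E → E . S], [P → . S], [P → . e], [S → . b E P], [S → b E . P] }  — shift
  I6: { [S → b E P .] }  — reduce
  I7: { [E → E S .], [P → S .] }  — 2 reduces
  I8: { [P → e .] }  — reduce
  I9: { [E → B b . e] }  — shift
  I10: { [E → B b e .] }  — reduce
  I11: { [E → , E .], [E → E . S], [S → . b E P] }  — shift, reduce
  I12: { [E → E S .] }  — reduce

I7 contains complete items [E → E S .], [P → S .] — reduce-reduce conflict.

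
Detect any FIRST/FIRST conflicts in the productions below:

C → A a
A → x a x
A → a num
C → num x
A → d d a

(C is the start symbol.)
A FIRST/FIRST conflict occurs when two productions N → α and N → β for the same non-terminal have FIRST(α) ∩ FIRST(β) ≠ ∅ (with ε ∈ FIRST of a nullable right-hand side, so two nullable alternatives also conflict).

FIRST sets of the non-terminals at (or reachable through a nullable prefix from) the front of some alternative:
  FIRST(A) = { 'a', 'd', 'x' }

Productions for C:
  C → A a: FIRST = { 'a', 'd', 'x' }
  C → num x: FIRST = { 'num' }
Productions for A:
  A → x a x: FIRST = { 'x' }
  A → a num: FIRST = { 'a' }
  A → d d a: FIRST = { 'd' }

All alternatives of each non-terminal have pairwise disjoint FIRST sets.

Answer: No FIRST/FIRST conflicts.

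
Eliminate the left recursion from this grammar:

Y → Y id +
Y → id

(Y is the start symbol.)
Y → id Y'
Y' → id + Y'
Y' → ε

Y is directly left-recursive. The standard transformation for
  A → A α₁ | ... | A α_m | β₁ | ... | β_n
is
  A  → β₁ A' | ... | β_n A'
  A' → α₁ A' | ... | α_m A' | ε

Y → id becomes Y → id Y'
Y → Y id + becomes Y' → id + Y'
Add Y' → ε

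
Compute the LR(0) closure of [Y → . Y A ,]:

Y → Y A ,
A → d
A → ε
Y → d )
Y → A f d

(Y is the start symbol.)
To compute CLOSURE, for each item [A → α.Bβ] where B is a non-terminal, add [B → .γ] for all productions B → γ; repeat for the newly added items until nothing changes.

Start with: [Y → . Y A ,]
  [Y → . Y A ,] has the dot before Y: add [Y → . d )], [Y → . A f d]
  [Y → . A f d] has the dot before A: add [A → . d], [A → .]
No further items can be added.

CLOSURE = { [A → . d], [A → .], [Y → . A f d], [Y → . Y A ,], [Y → . d )] }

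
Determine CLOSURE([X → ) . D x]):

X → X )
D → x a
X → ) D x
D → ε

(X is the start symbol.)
Start with: [X → ) . D x]
  [X → ) . D x] has the dot before D: add [D → . x a], [D → .]
No further items can be added.

CLOSURE = { [D → . x a], [D → .], [X → ) . D x] }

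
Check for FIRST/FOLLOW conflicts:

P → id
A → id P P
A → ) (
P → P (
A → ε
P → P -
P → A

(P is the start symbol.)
A FIRST/FOLLOW conflict occurs when a non-terminal N has a nullable alternative N → β (β ⇒* ε) and another alternative N → α with FIRST(α) ∩ FOLLOW(N) ≠ ∅: on such a lookahead the parser cannot decide between expanding α and letting N vanish via β.

Nullable non-terminals: A, P.
FIRST sets used below: FIRST(P) = { '(', ')', '-', 'id', ε }, FIRST(A) = { ')', 'id', ε }

A: nullable alternative(s) A → ε; FOLLOW(A) = { $, '(', ')', '-', 'id' }
  A → id P P: FIRST \ {ε} = { 'id' } — overlaps FOLLOW(A) on { 'id' }: CONFLICT
  A → ) (: FIRST \ {ε} = { ')' } — overlaps FOLLOW(A) on { ')' }: CONFLICT
  A → ε: FIRST \ {ε} = { } — this is the only nullable alternative, skip

P: nullable alternative(s) P → A; FOLLOW(P) = { $, '(', ')', '-', 'id' }
  P → id: FIRST \ {ε} = { 'id' } — overlaps FOLLOW(P) on { 'id' }: CONFLICT
  P → P (: FIRST \ {ε} = { '(', ')', '-', 'id' } — overlaps FOLLOW(P) on { '(', ')', '-', 'id' }: CONFLICT
  P → P -: FIRST \ {ε} = { '(', ')', '-', 'id' } — overlaps FOLLOW(P) on { '(', ')', '-', 'id' }: CONFLICT
  P → A: FIRST \ {ε} = { ')', 'id' } — this is the only nullable alternative, skip

So the grammar has 5 FIRST/FOLLOW conflicts (marked CONFLICT above).

Answer: Yes. P → id with FOLLOW(P) on { 'id' }; P → P '(' with FOLLOW(P) on { '(', ')', '-', 'id' }; P → P '-' with FOLLOW(P) on { '(', ')', '-', 'id' }; A → id P P with FOLLOW(A) on { 'id' }; A → ')' '(' with FOLLOW(A) on { ')' }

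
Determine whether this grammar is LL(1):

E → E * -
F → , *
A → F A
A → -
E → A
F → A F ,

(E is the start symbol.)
A grammar is LL(1) if for each non-terminal N with multiple productions, the predict sets of those productions are pairwise disjoint, where PREDICT(N → α) = (FIRST(α) \ {ε}) ∪ (FOLLOW(N) if α ⇒* ε).

Relevant sets:
  FIRST(E) = { ',', '-' }
  FIRST(A) = { ',', '-' }
  FIRST(F) = { ',', '-' }

For E:
  PREDICT(E → E '*' '-') = { ',', '-' }
  PREDICT(E → A) = { ',', '-' }
For F:
  PREDICT(F → ',' '*') = { ',' }
  PREDICT(F → A F ',') = { ',', '-' }
For A:
  PREDICT(A → F A) = { ',', '-' }
  PREDICT(A → '-') = { '-' }

Conflict found: Predict set conflict for E: { ',', '-' }
The grammar is NOT LL(1).

Answer: No. Predict set conflict for E: { ',', '-' }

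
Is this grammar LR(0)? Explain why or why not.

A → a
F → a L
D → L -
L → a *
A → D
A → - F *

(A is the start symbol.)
No. Shift-reduce conflict between [A → a .] and [L → a . *]

Augment with A' → A and build the canonical LR(0) collection (I0 = CLOSURE({[A' → . A]}), then GOTO on every symbol after a dot until no new states appear). It has 13 states:
  I0: { [A → . - F *], [A → . D], [A → . a], [A' → . A], [D → . L -], [L → . a *] }  — shift
  I1: { [A → - . F *], [F → . a L] }  — shift
  I2: { [A' → A .] }  — accept
  I3: { [A → D .] }  — reduce
  I4: { [D → L . -] }  — shift
  I5: { [A → a .], [L → a . *] }  — shift, reduce
  I6: { [L → a * .] }  — reduce
  I7: { [D → L - .] }  — reduce
  I8: { [A → - F . *] }  — shift
  I9: { [F → a . L], [L → . a *] }  — shift
  I10: { [F → a L .] }  — reduce
  I11: { [L → a . *] }  — shift
  I12: { [A → - F * .] }  — reduce

Conflict in state I5:
  Shift-reduce conflict between [A → a .] and [L → a . *]
So the grammar is NOT LR(0).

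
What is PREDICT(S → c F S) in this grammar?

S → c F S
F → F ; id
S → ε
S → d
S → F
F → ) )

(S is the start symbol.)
PREDICT(S → c F S) = (FIRST(RHS) \ {ε}) ∪ (FOLLOW(S) if ε ∈ FIRST(RHS), i.e. RHS ⇒* ε)
FIRST(c F S) = { 'c' }
ε ∉ FIRST(c F S), so FOLLOW(S) is not added.
PREDICT(S → c F S) = { 'c' }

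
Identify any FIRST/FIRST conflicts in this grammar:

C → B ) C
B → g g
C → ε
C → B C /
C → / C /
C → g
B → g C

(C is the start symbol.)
Yes. C → B ')' C / C → B C '/' on { 'g' }; C → B ')' C / C → g on { 'g' }; C → B C '/' / C → g on { 'g' }; B → g g / B → g C on { 'g' }

A FIRST/FIRST conflict occurs when two productions N → α and N → β for the same non-terminal have FIRST(α) ∩ FIRST(β) ≠ ∅ (with ε ∈ FIRST of a nullable right-hand side, so two nullable alternatives also conflict).

FIRST sets of the non-terminals at (or reachable through a nullable prefix from) the front of some alternative:
  FIRST(B) = { 'g' }

Productions for C:
  C → B ) C: FIRST = { 'g' }
  C → ε: FIRST = { ε }
  C → B C /: FIRST = { 'g' }
  C → / C /: FIRST = { '/' }
  C → g: FIRST = { 'g' }
Productions for B:
  B → g g: FIRST = { 'g' }
  B → g C: FIRST = { 'g' }

Conflict for C: C → B ) C and C → B C /
  Overlap: { 'g' }
Conflict for C: C → B ) C and C → g
  Overlap: { 'g' }
Conflict for C: C → B C / and C → g
  Overlap: { 'g' }
Conflict for B: B → g g and B → g C
  Overlap: { 'g' }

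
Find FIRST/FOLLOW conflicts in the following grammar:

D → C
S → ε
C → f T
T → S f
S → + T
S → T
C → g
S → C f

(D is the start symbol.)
Yes. S → T with FOLLOW(S) on { 'f' }; S → C f with FOLLOW(S) on { 'f' }

A FIRST/FOLLOW conflict occurs when a non-terminal N has a nullable alternative N → β (β ⇒* ε) and another alternative N → α with FIRST(α) ∩ FOLLOW(N) ≠ ∅: on such a lookahead the parser cannot decide between expanding α and letting N vanish via β.

Nullable non-terminals: S.
FIRST sets used below: FIRST(T) = { '+', 'f', 'g' }, FIRST(C) = { 'f', 'g' }

S: nullable alternative(s) S → ε; FOLLOW(S) = { 'f' }
  S → ε: FIRST \ {ε} = { } — this is the only nullable alternative, skip
  S → + T: FIRST \ {ε} = { '+' } — disjoint from FOLLOW(S)
  S → T: FIRST \ {ε} = { '+', 'f', 'g' } — overlaps FOLLOW(S) on { 'f' }: CONFLICT
  S → C f: FIRST \ {ε} = { 'f', 'g' } — overlaps FOLLOW(S) on { 'f' }: CONFLICT

C, D, T have no nullable alternative, so no FIRST/FOLLOW check is needed there.

So the grammar has 2 FIRST/FOLLOW conflicts (marked CONFLICT above).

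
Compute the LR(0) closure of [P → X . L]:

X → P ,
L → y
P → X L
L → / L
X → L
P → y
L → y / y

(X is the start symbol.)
{ [L → . / L], [L → . y / y], [L → . y], [P → X . L] }

To compute CLOSURE, for each item [A → α.Bβ] where B is a non-terminal, add [B → .γ] for all productions B → γ; repeat for the newly added items until nothing changes.

Start with: [P → X . L]
  [P → X . L] has the dot before L: add [L → . y], [L → . / L], [L → . y / y]
No further items can be added.

CLOSURE = { [L → . / L], [L → . y / y], [L → . y], [P → X . L] }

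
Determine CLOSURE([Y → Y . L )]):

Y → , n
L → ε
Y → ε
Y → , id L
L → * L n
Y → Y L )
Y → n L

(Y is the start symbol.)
Start with: [Y → Y . L )]
  [Y → Y . L )] has the dot before L: add [L → .], [L → . * L n]
No further items can be added.

CLOSURE = { [L → . * L n], [L → .], [Y → Y . L )] }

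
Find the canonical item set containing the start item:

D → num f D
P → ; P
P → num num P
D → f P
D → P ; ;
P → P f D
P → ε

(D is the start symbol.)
First, augment the grammar with D' → D
I₀ = CLOSURE({ [D' → . D] }):
  [D' → . D] has the dot before D: add [D → . num f D], [D → . f P], [D → . P ; ;]
  [D → . P ; ;] has the dot before P: add [P → . ; P], [P → . num num P], [P → . P f D], [P → .]
No further items can be added.

I₀ = { [D → . P ; ;], [D → . f P], [D → . num f D], [D' → . D], [P → . ; P], [P → . P f D], [P → . num num P], [P → .] }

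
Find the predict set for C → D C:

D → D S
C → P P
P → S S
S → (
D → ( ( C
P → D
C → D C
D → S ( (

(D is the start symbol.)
{ '(' }

PREDICT(C → D C) = (FIRST(RHS) \ {ε}) ∪ (FOLLOW(C) if ε ∈ FIRST(RHS), i.e. RHS ⇒* ε)
FIRST(D) = { '(' }
FIRST(D C) = { '(' }
ε ∉ FIRST(D C), so FOLLOW(C) is not added.
PREDICT(C → D C) = { '(' }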